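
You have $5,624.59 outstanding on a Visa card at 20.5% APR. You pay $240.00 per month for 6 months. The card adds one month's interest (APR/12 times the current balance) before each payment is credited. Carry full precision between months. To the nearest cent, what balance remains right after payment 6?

Monthly rate r = 20.5%/12 = 1.70833% = 0.0170833.
Each month: B ← B·(1+r) − $240.00.
Month 1: interest $96.09; balance after payment $5,480.68.
Month 2: interest $93.63; balance after payment $5,334.30.
Month 3: interest $91.13; balance after payment $5,185.43.
Month 4: interest $88.58; balance after payment $5,034.02.
Month 5: interest $86.00; balance after payment $4,880.01.
Month 6: interest $83.37; balance after payment $4,723.38.

$4,723.38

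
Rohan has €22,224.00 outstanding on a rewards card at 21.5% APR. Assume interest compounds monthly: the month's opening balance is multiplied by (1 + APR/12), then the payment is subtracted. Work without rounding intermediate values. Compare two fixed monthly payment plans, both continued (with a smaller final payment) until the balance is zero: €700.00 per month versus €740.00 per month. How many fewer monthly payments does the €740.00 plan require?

Monthly rate r = 21.5%/12 = 1.79167% = 0.0179167.
At €700.00/mo: n = ⌈−ln(1 − rB₀/P)/ln(1+r)⌉ = 48 payments (last €262.44); total interest = total paid − €22,224.00 = €10,938.44.
At €740.00/mo: 44 payments (last €367.08); total interest €9,963.08.
Payments saved = 48 − 44 = 4.

4 fewer payments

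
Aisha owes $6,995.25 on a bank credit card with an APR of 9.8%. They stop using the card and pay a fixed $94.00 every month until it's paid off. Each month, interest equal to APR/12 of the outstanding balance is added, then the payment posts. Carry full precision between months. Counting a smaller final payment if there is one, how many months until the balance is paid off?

116 payments

Monthly rate r = 9.8%/12 = 0.816667% = 0.00816667.
Recurrence: B ← B·(1+r) − $94.00.
Month 1: interest $57.13; balance after payment $6,958.38.
Month 2: interest $56.83; balance after payment $6,921.20.
Closed form: n = −ln(1 − rB₀/P)/ln(1+r) = −ln(0.39226)/ln(1.00817) ≈ 115.060, so the balance reaches zero during payment 116.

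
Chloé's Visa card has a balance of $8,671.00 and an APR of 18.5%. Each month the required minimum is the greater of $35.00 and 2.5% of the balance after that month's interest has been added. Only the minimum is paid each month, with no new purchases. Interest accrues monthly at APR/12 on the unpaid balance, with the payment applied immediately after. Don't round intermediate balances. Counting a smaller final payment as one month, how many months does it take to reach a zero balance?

245 months

Monthly rate r = 18.5%/12 = 1.54167% = 0.0154167.
While 2.5% of the post-interest balance exceeds $35.00, each month B ← (B·(1+r))·(1 − 0.025), i.e. B shrinks by the factor (1+r)·0.975 = 0.99003.
This holds for months 1–184. Entering month 185 the balance is $1,372.36; 2.5% of the post-interest balance is now below $35.00, so the flat $35.00 minimum applies from here.
From month 185 a fixed $35.00 at rate r clears $1,372.36 in 61 more payments. Total: 184 + 61 = 245 months.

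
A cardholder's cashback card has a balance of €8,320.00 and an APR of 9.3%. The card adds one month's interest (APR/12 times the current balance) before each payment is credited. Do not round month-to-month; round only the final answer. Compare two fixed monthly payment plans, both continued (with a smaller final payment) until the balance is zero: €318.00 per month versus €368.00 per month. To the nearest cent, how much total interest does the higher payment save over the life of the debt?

€151.99

Monthly rate r = 9.3%/12 = 0.775% = 0.00775.
At €318.00/mo: n = ⌈−ln(1 − rB₀/P)/ln(1+r)⌉ = 30 payments (last €112.53); total interest = total paid − €8,320.00 = €1,014.53.
At €368.00/mo: 25 payments (last €350.54); total interest €862.54.
Interest saved = €1,014.53 − €862.54 = €151.99.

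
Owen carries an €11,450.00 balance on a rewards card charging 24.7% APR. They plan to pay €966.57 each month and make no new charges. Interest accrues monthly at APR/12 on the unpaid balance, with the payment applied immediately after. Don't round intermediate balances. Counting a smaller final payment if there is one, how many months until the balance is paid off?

14 payments

Monthly rate r = 24.7%/12 = 2.05833% = 0.0205833.
Recurrence: B ← B·(1+r) − €966.57.
Month 1: interest €235.68; balance after payment €10,719.11.
Month 2: interest €220.63; balance after payment €9,973.17.
Closed form: n = −ln(1 − rB₀/P)/ln(1+r) = −ln(0.75617)/ln(1.02058) ≈ 13.718, so the balance reaches zero during payment 14.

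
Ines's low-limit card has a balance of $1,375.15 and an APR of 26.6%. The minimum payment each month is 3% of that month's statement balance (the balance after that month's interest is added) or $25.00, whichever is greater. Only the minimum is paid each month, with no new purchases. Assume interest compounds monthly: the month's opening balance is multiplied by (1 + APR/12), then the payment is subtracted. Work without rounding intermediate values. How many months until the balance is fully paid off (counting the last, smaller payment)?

120 months

Monthly rate r = 26.6%/12 = 2.21667% = 0.0221667.
While 3% of the post-interest balance exceeds $25.00, each month B ← (B·(1+r))·(1 − 0.03), i.e. B shrinks by the factor (1+r)·0.97 = 0.9915.
This holds for months 1–62. Entering month 63 the balance is $810.11; 3% of the post-interest balance is now below $25.00, so the flat $25.00 minimum applies from here.
From month 63 a fixed $25.00 at rate r clears $810.11 in 58 more payments. Total: 62 + 58 = 120 months.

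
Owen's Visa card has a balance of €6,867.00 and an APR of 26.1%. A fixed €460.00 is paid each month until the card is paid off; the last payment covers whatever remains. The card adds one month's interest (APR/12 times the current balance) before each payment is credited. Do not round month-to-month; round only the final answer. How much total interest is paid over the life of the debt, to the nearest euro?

Monthly rate r = 26.1%/12 = 2.175% = 0.02175.
Payoff takes n = ⌈−ln(1 − rB₀/P)/ln(1+r)⌉ = ⌈18.245⌉ = 19 payments; the last is €113.79.
Total paid = 18·€460.00 + €113.79 = €8,393.79.
Total interest = total paid − principal = €8,393.79 − €6,867.00 = €1,526.79.

€1,527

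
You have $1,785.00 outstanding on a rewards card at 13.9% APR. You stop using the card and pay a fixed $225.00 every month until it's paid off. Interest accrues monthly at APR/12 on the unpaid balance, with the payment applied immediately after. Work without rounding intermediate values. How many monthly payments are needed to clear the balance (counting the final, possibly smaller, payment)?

9 months

Monthly rate r = 13.9%/12 = 1.15833% = 0.0115833.
Recurrence: B ← B·(1+r) − $225.00.
Month 1: interest $20.68; balance after payment $1,580.68.
Month 2: interest $18.31; balance after payment $1,373.99.
Closed form: n = −ln(1 − rB₀/P)/ln(1+r) = −ln(0.90811)/ln(1.01158) ≈ 8.370, so the balance reaches zero during payment 9.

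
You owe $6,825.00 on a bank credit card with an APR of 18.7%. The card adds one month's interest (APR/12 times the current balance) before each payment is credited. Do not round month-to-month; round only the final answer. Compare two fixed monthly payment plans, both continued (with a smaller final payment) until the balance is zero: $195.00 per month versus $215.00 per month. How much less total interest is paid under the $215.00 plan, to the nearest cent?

Monthly rate r = 18.7%/12 = 1.55833% = 0.0155833.
At $195.00/mo: n = ⌈−ln(1 − rB₀/P)/ln(1+r)⌉ = 51 payments (last $191.91); total interest = total paid − $6,825.00 = $3,116.91.
At $215.00/mo: 45 payments (last $30.58); total interest $2,665.58.
Interest saved = $3,116.91 − $2,665.58 = $451.33.

$451.33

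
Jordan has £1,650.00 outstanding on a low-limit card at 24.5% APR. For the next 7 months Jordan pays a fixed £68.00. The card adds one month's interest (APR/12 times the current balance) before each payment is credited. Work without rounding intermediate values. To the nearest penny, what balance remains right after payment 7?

Monthly rate r = 24.5%/12 = 2.04167% = 0.0204167.
Each month: B ← B·(1+r) − £68.00.
Month 1: interest £33.69; balance after payment £1,615.69.
Month 2: interest £32.99; balance after payment £1,580.67.
Month 3: interest £32.27; balance after payment £1,544.95.
Month 4: interest £31.54; balance after payment £1,508.49.
Month 5: interest £30.80; balance after payment £1,471.29.
Month 6: interest £30.04; balance after payment £1,433.33.
Month 7: interest £29.26; balance after payment £1,394.59.

£1,394.59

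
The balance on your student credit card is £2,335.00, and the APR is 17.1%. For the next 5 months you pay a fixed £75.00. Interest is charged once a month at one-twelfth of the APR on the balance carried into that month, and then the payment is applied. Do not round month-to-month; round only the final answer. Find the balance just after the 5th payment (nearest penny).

Monthly rate r = 17.1%/12 = 1.425% = 0.01425.
Each month: B ← B·(1+r) − £75.00.
Month 1: interest £33.27; balance after payment £2,293.27.
Month 2: interest £32.68; balance after payment £2,250.95.
Month 3: interest £32.08; balance after payment £2,208.03.
Month 4: interest £31.46; balance after payment £2,164.49.
Month 5: interest £30.84; balance after payment £2,120.34.

£2,120.34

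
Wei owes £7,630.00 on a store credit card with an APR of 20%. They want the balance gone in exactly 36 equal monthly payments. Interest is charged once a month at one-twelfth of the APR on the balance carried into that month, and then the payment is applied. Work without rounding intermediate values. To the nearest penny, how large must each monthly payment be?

£283.56

Monthly rate r = 20%/12 = 1.66667% = 0.0166667.
Level-payment amortization: P = B₀·r / (1 − (1+r)^(−n)) = 7630.00·0.0166667 / (1 − 1.01667^(−36)).
Denominator 1 − (1+r)^(−36) = 0.448467698.
P = 127.167 / 0.448467698 ≈ 283.56.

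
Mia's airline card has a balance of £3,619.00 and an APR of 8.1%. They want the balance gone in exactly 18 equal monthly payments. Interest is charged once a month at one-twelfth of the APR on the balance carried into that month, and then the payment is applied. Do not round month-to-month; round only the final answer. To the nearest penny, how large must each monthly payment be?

Monthly rate r = 8.1%/12 = 0.675% = 0.00675.
Level-payment amortization: P = B₀·r / (1 − (1+r)^(−n)) = 3619.00·0.00675 / (1 − 1.00675^(−18)).
Denominator 1 − (1+r)^(−18) = 0.114047351.
P = 24.4282 / 0.114047351 ≈ 214.19.

£214.19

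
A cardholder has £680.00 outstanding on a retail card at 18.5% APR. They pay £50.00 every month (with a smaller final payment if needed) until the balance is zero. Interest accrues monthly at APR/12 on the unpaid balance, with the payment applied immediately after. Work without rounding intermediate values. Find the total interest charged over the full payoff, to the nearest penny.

£89.09

Monthly rate r = 18.5%/12 = 1.54167% = 0.0154167.
Payoff takes n = ⌈−ln(1 − rB₀/P)/ln(1+r)⌉ = ⌈15.380⌉ = 16 payments; the last is £19.09.
Total paid = 15·£50.00 + £19.09 = £769.09.
Total interest = total paid − principal = £769.09 − £680.00 = £89.09.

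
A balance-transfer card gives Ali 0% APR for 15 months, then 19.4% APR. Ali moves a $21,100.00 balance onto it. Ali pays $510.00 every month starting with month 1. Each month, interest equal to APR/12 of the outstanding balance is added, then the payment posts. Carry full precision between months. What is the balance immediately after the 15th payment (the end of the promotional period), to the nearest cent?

$13,450.00

Promo months 1–15 at r₀ = 0%/12 = 0; months 16+ at r₁ = 19.4%/12 = 0.0161667.
After month 15 (no interest yet): B = $21,100.00 − 15·$510.00 = $13,450.00.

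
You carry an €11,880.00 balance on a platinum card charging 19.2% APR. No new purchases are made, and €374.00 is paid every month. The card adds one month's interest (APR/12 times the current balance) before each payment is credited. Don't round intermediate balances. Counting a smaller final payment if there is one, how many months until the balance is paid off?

45 payments

Monthly rate r = 19.2%/12 = 1.6% = 0.016.
Recurrence: B ← B·(1+r) − €374.00.
Month 1: interest €190.08; balance after payment €11,696.08.
Month 2: interest €187.14; balance after payment €11,509.22.
Closed form: n = −ln(1 − rB₀/P)/ln(1+r) = −ln(0.49176)/ln(1.016) ≈ 44.714, so the balance reaches zero during payment 45.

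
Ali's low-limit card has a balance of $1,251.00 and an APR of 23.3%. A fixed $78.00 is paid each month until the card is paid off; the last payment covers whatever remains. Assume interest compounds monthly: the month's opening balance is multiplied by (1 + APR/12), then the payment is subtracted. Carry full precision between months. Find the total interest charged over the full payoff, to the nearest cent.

$262.55

Monthly rate r = 23.3%/12 = 1.94167% = 0.0194167.
Payoff takes n = ⌈−ln(1 − rB₀/P)/ln(1+r)⌉ = ⌈19.402⌉ = 20 payments; the last is $31.55.
Total paid = 19·$78.00 + $31.55 = $1,513.55.
Total interest = total paid − principal = $1,513.55 − $1,251.00 = $262.55.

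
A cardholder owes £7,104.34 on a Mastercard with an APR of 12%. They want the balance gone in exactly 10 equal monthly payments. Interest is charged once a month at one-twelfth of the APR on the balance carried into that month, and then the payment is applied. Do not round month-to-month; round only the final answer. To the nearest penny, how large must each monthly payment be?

£750.09

Monthly rate r = 12%/12 = 1% = 0.01.
Level-payment amortization: P = B₀·r / (1 − (1+r)^(−n)) = 7104.34·0.01 / (1 − 1.01^(−10)).
Denominator 1 − (1+r)^(−10) = 0.0947130453.
P = 71.0434 / 0.0947130453 ≈ 750.09.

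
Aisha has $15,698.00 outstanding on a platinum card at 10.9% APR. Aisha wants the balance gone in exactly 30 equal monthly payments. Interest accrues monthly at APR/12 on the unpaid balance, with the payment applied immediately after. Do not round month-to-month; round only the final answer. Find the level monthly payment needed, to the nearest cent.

$600.15

Monthly rate r = 10.9%/12 = 0.908333% = 0.00908333.
Level-payment amortization: P = B₀·r / (1 − (1+r)^(−n)) = 15698.00·0.00908333 / (1 − 1.00908^(−30)).
Denominator 1 − (1+r)^(−30) = 0.23758926.
P = 142.59 / 0.23758926 ≈ 600.15.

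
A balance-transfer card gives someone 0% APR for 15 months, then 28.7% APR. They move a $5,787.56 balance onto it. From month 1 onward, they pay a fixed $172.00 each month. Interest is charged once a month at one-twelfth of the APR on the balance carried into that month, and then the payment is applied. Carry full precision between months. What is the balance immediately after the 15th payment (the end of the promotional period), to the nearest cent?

$3,207.56

Promo months 1–15 at r₀ = 0%/12 = 0; months 16+ at r₁ = 28.7%/12 = 0.0239167.
After month 15 (no interest yet): B = $5,787.56 − 15·$172.00 = $3,207.56.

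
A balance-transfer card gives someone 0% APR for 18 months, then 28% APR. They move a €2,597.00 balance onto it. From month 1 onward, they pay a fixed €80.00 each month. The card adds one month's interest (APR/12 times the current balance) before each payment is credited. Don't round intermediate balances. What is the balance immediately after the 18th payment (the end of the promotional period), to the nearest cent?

€1,157.00

Promo months 1–18 at r₀ = 0%/12 = 0; months 19+ at r₁ = 28%/12 = 0.0233333.
After month 18 (no interest yet): B = €2,597.00 − 18·€80.00 = €1,157.00.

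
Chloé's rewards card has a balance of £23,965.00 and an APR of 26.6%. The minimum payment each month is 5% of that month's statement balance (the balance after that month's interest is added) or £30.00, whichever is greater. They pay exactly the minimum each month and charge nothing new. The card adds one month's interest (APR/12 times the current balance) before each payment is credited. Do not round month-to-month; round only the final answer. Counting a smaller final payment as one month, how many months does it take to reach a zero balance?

Monthly rate r = 26.6%/12 = 2.21667% = 0.0221667.
While 5% of the post-interest balance exceeds £30.00, each month B ← (B·(1+r))·(1 − 0.05), i.e. B shrinks by the factor (1+r)·0.95 = 0.97106.
This holds for months 1–127. Entering month 128 the balance is £575.09; 5% of the post-interest balance is now below £30.00, so the flat £30.00 minimum applies from here.
From month 128 a fixed £30.00 at rate r clears £575.09 in 26 more payments. Total: 127 + 26 = 153 months.

153 months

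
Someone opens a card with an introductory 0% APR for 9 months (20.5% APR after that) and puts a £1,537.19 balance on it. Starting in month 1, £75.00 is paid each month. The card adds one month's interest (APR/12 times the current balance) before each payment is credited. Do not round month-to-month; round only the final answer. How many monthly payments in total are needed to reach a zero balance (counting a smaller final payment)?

22 months

Promo months 1–9 at r₀ = 0%/12 = 0; months 10+ at r₁ = 20.5%/12 = 0.0170833.
After month 9 (no interest yet): B = £1,537.19 − 9·£75.00 = £862.19.
Then at r₁ with £75.00/mo: n₂ = −ln(1 − r₁·B/P)/ln(1+r₁) ≈ 12.91 → 13 more payments.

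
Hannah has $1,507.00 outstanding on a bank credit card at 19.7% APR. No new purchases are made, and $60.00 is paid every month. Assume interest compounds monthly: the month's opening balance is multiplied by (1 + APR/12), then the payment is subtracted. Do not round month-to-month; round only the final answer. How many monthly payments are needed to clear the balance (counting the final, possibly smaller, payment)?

33 months

Monthly rate r = 19.7%/12 = 1.64167% = 0.0164167.
Recurrence: B ← B·(1+r) − $60.00.
Month 1: interest $24.74; balance after payment $1,471.74.
Month 2: interest $24.16; balance after payment $1,435.90.
Closed form: n = −ln(1 − rB₀/P)/ln(1+r) = −ln(0.58767)/ln(1.01642) ≈ 32.646, so the balance reaches zero during payment 33.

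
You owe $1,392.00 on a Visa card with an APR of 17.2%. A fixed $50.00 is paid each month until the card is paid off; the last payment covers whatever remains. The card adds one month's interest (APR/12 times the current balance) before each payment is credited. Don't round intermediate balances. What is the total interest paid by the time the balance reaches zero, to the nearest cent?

Monthly rate r = 17.2%/12 = 1.43333% = 0.0143333.
Payoff takes n = ⌈−ln(1 − rB₀/P)/ln(1+r)⌉ = ⌈35.781⌉ = 36 payments; the last is $39.13.
Total paid = 35·$50.00 + $39.13 = $1,789.13.
Total interest = total paid − principal = $1,789.13 − $1,392.00 = $397.13.

$397.13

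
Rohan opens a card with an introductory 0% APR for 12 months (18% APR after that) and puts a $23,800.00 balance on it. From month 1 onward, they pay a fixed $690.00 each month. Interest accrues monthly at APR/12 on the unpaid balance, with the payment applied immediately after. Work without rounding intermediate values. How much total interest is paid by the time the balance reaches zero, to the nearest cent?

Promo months 1–12 at r₀ = 0%/12 = 0; months 13+ at r₁ = 18%/12 = 0.015.
After month 12 (no interest yet): B = $23,800.00 − 12·$690.00 = $15,520.00.
Then at r₁ with $690.00/mo: n₂ = −ln(1 − r₁·B/P)/ln(1+r₁) ≈ 27.64 → 28 more payments.
Total paid = 39·$690.00 + $445.07 = $27,355.07; interest = $27,355.07 − $23,800.00 = $3,555.07.

$3,555.07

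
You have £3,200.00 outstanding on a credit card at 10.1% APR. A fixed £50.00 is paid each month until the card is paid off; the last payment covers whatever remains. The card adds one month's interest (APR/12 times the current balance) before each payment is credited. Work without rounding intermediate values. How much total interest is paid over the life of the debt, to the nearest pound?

£1,415

Monthly rate r = 10.1%/12 = 0.841667% = 0.00841667.
Payoff takes n = ⌈−ln(1 − rB₀/P)/ln(1+r)⌉ = ⌈92.303⌉ = 93 payments; the last is £15.21.
Total paid = 92·£50.00 + £15.21 = £4,615.21.
Total interest = total paid − principal = £4,615.21 − £3,200.00 = £1,415.21.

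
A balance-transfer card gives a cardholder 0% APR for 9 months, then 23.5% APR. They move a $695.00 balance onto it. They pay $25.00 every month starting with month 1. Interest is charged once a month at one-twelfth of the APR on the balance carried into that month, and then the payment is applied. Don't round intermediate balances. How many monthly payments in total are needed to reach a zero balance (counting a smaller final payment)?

Promo months 1–9 at r₀ = 0%/12 = 0; months 10+ at r₁ = 23.5%/12 = 0.0195833.
After month 9 (no interest yet): B = $695.00 − 9·$25.00 = $470.00.
Then at r₁ with $25.00/mo: n₂ = −ln(1 − r₁·B/P)/ln(1+r₁) ≈ 23.67 → 24 more payments.

33 payments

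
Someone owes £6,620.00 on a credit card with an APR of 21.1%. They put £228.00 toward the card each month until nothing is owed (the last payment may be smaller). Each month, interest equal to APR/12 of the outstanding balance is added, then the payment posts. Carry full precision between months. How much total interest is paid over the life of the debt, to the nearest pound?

Monthly rate r = 21.1%/12 = 1.75833% = 0.0175833.
Payoff takes n = ⌈−ln(1 − rB₀/P)/ln(1+r)⌉ = ⌈40.988⌉ = 41 payments; the last is £225.25.
Total paid = 40·£228.00 + £225.25 = £9,345.25.
Total interest = total paid − principal = £9,345.25 − £6,620.00 = £2,725.25.

£2,725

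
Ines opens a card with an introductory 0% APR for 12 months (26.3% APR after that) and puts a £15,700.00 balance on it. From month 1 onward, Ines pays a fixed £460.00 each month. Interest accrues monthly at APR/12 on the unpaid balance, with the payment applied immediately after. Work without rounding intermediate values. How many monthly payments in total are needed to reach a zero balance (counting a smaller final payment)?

43 payments

Promo months 1–12 at r₀ = 0%/12 = 0; months 13+ at r₁ = 26.3%/12 = 0.0219167.
After month 12 (no interest yet): B = £15,700.00 − 12·£460.00 = £10,180.00.
Then at r₁ with £460.00/mo: n₂ = −ln(1 − r₁·B/P)/ln(1+r₁) ≈ 30.61 → 31 more payments.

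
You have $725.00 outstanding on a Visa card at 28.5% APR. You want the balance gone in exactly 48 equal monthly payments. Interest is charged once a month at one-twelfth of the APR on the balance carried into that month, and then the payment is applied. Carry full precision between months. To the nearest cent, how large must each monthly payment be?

Monthly rate r = 28.5%/12 = 2.375% = 0.02375.
Level-payment amortization: P = B₀·r / (1 − (1+r)^(−n)) = 725.00·0.02375 / (1 − 1.02375^(−48)).
Denominator 1 − (1+r)^(−48) = 0.675890254.
P = 17.2188 / 0.675890254 ≈ 25.48.

$25.48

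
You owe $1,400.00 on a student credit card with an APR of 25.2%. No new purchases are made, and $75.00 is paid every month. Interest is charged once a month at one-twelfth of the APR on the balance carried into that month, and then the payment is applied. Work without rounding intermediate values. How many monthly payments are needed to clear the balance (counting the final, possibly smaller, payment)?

24 months

Monthly rate r = 25.2%/12 = 2.1% = 0.021.
Recurrence: B ← B·(1+r) − $75.00.
Month 1: interest $29.40; balance after payment $1,354.40.
Month 2: interest $28.44; balance after payment $1,307.84.
Closed form: n = −ln(1 − rB₀/P)/ln(1+r) = −ln(0.608)/ln(1.021) ≈ 23.942, so the balance reaches zero during payment 24.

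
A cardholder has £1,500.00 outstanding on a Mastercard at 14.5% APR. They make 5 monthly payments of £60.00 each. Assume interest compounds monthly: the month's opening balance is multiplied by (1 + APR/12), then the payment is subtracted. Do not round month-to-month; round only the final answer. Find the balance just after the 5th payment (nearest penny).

£1,285.50

Monthly rate r = 14.5%/12 = 1.20833% = 0.0120833.
Each month: B ← B·(1+r) − £60.00.
Month 1: interest £18.12; balance after payment £1,458.12.
Month 2: interest £17.62; balance after payment £1,415.74.
Month 3: interest £17.11; balance after payment £1,372.85.
Month 4: interest £16.59; balance after payment £1,329.44.
Month 5: interest £16.06; balance after payment £1,285.50.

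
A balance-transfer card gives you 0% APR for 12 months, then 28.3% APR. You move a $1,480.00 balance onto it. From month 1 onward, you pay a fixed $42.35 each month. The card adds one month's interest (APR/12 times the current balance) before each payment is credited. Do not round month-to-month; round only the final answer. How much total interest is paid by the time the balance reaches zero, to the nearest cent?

$443.76

Promo months 1–12 at r₀ = 0%/12 = 0; months 13+ at r₁ = 28.3%/12 = 0.0235833.
After month 12 (no interest yet): B = $1,480.00 − 12·$42.35 = $971.80.
Then at r₁ with $42.35/mo: n₂ = −ln(1 − r₁·B/P)/ln(1+r₁) ≈ 33.42 → 34 more payments.
Total paid = 45·$42.35 + $18.01 = $1,923.76; interest = $1,923.76 − $1,480.00 = $443.76.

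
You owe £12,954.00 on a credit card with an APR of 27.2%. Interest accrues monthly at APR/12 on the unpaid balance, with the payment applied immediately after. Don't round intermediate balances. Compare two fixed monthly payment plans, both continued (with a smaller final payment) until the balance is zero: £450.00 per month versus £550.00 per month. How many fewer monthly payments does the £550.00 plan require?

13 fewer payments

Monthly rate r = 27.2%/12 = 2.26667% = 0.0226667.
At £450.00/mo: n = ⌈−ln(1 − rB₀/P)/ln(1+r)⌉ = 48 payments (last £71.85); total interest = total paid − £12,954.00 = £8,267.85.
At £550.00/mo: 35 payments (last £30.03); total interest £5,776.03.
Payments saved = 48 − 35 = 13.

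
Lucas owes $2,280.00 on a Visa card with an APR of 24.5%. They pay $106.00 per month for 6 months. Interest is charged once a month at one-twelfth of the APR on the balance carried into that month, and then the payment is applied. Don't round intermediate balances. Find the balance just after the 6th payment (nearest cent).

Monthly rate r = 24.5%/12 = 2.04167% = 0.0204167.
Each month: B ← B·(1+r) − $106.00.
Month 1: interest $46.55; balance after payment $2,220.55.
Month 2: interest $45.34; balance after payment $2,159.89.
Month 3: interest $44.10; balance after payment $2,097.98.
Month 4: interest $42.83; balance after payment $2,034.82.
Month 5: interest $41.54; balance after payment $1,970.36.
Month 6: interest $40.23; balance after payment $1,904.59.

$1,904.59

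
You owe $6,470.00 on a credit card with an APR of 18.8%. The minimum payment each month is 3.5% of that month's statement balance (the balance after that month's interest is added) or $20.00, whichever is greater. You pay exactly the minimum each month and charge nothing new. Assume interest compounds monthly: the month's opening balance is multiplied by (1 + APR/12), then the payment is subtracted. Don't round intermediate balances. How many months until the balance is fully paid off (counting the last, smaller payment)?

Monthly rate r = 18.8%/12 = 1.56667% = 0.0156667.
While 3.5% of the post-interest balance exceeds $20.00, each month B ← (B·(1+r))·(1 − 0.035), i.e. B shrinks by the factor (1+r)·0.965 = 0.98012.
This holds for months 1–122. Entering month 123 the balance is $558.32; 3.5% of the post-interest balance is now below $20.00, so the flat $20.00 minimum applies from here.
From month 123 a fixed $20.00 at rate r clears $558.32 in 37 more payments. Total: 122 + 37 = 159 months.

159 months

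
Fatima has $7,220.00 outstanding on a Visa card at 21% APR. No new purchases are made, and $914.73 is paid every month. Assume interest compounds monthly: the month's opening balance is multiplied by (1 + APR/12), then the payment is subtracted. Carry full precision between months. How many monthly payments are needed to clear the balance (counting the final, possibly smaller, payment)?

Monthly rate r = 21%/12 = 1.75% = 0.0175.
Recurrence: B ← B·(1+r) − $914.73.
Month 1: interest $126.35; balance after payment $6,431.62.
Month 2: interest $112.55; balance after payment $5,629.44.
Closed form: n = −ln(1 − rB₀/P)/ln(1+r) = −ln(0.86187)/ln(1.0175) ≈ 8.568, so the balance reaches zero during payment 9.

9 payments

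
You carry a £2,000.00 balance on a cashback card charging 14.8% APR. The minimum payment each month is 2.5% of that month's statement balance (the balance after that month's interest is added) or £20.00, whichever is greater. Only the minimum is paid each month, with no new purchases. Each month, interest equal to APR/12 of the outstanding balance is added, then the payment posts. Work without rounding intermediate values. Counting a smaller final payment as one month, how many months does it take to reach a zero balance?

126 months

Monthly rate r = 14.8%/12 = 1.23333% = 0.0123333.
While 2.5% of the post-interest balance exceeds £20.00, each month B ← (B·(1+r))·(1 − 0.025), i.e. B shrinks by the factor (1+r)·0.975 = 0.98702.
This holds for months 1–72. Entering month 73 the balance is £781.01; 2.5% of the post-interest balance is now below £20.00, so the flat £20.00 minimum applies from here.
From month 73 a fixed £20.00 at rate r clears £781.01 in 54 more payments. Total: 72 + 54 = 126 months.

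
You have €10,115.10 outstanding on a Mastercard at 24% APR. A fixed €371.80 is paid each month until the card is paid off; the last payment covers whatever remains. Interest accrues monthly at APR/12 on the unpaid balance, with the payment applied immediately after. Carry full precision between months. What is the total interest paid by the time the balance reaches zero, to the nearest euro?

€4,634

Monthly rate r = 24%/12 = 2% = 0.02.
Payoff takes n = ⌈−ln(1 − rB₀/P)/ln(1+r)⌉ = ⌈39.667⌉ = 40 payments; the last is €248.88.
Total paid = 39·€371.80 + €248.88 = €14,749.08.
Total interest = total paid − principal = €14,749.08 − €10,115.10 = €4,633.98.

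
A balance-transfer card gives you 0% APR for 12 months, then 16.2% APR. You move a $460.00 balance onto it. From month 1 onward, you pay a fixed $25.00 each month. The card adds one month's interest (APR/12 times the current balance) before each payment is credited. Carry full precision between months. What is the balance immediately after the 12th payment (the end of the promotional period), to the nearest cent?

Promo months 1–12 at r₀ = 0%/12 = 0; months 13+ at r₁ = 16.2%/12 = 0.0135.
After month 12 (no interest yet): B = $460.00 − 12·$25.00 = $160.00.

$160.00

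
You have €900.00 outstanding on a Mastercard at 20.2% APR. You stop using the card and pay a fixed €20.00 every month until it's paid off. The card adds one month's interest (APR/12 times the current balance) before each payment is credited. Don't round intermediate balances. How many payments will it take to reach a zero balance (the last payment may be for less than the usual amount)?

Monthly rate r = 20.2%/12 = 1.68333% = 0.0168333.
Recurrence: B ← B·(1+r) − €20.00.
Month 1: interest €15.15; balance after payment €895.15.
Month 2: interest €15.07; balance after payment €890.22.
Closed form: n = −ln(1 − rB₀/P)/ln(1+r) = −ln(0.2425)/ln(1.01683) ≈ 84.870, so the balance reaches zero during payment 85.

85 payments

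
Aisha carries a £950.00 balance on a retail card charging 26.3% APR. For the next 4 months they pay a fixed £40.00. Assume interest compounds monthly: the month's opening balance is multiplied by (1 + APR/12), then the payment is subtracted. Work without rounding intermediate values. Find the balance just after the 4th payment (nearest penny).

Monthly rate r = 26.3%/12 = 2.19167% = 0.0219167.
Each month: B ← B·(1+r) − £40.00.
Month 1: interest £20.82; balance after payment £930.82.
Month 2: interest £20.40; balance after payment £911.22.
Month 3: interest £19.97; balance after payment £891.19.
Month 4: interest £19.53; balance after payment £870.72.

£870.72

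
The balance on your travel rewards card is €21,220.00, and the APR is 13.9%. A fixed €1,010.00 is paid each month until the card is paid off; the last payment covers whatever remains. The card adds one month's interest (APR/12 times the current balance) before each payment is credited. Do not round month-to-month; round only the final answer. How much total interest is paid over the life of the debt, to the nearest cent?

€3,237.74

Monthly rate r = 13.9%/12 = 1.15833% = 0.0115833.
Payoff takes n = ⌈−ln(1 − rB₀/P)/ln(1+r)⌉ = ⌈24.215⌉ = 25 payments; the last is €217.74.
Total paid = 24·€1,010.00 + €217.74 = €24,457.74.
Total interest = total paid − principal = €24,457.74 − €21,220.00 = €3,237.74.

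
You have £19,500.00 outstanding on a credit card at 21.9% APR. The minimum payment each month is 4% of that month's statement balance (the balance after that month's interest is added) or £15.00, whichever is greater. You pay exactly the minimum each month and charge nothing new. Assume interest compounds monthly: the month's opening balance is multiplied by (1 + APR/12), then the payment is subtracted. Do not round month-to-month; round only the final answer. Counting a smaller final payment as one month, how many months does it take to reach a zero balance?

208 months

Monthly rate r = 21.9%/12 = 1.825% = 0.01825.
While 4% of the post-interest balance exceeds £15.00, each month B ← (B·(1+r))·(1 − 0.04), i.e. B shrinks by the factor (1+r)·0.96 = 0.97752.
This holds for months 1–175. Entering month 176 the balance is £364.77; 4% of the post-interest balance is now below £15.00, so the flat £15.00 minimum applies from here.
From month 176 a fixed £15.00 at rate r clears £364.77 in 33 more payments. Total: 175 + 33 = 208 months.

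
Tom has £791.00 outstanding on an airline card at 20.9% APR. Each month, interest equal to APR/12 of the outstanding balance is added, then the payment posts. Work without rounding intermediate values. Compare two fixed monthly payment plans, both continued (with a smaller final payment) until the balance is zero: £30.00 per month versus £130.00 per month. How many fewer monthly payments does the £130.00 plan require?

Monthly rate r = 20.9%/12 = 1.74167% = 0.0174167.
At £30.00/mo: n = ⌈−ln(1 − rB₀/P)/ln(1+r)⌉ = 36 payments (last £18.14); total interest = total paid − £791.00 = £277.14.
At £130.00/mo: 7 payments (last £63.67); total interest £52.67.
Payments saved = 36 − 7 = 29.

29 fewer payments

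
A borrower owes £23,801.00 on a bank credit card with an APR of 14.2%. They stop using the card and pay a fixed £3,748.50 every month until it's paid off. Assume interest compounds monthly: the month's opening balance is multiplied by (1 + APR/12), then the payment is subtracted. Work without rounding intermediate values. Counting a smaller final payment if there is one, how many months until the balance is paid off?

Monthly rate r = 14.2%/12 = 1.18333% = 0.0118333.
Recurrence: B ← B·(1+r) − £3,748.50.
Month 1: interest £281.65; balance after payment £20,334.15.
Month 2: interest £240.62; balance after payment £16,826.27.
Closed form: n = −ln(1 − rB₀/P)/ln(1+r) = −ln(0.92486)/ln(1.01183) ≈ 6.640, so the balance reaches zero during payment 7.

7 months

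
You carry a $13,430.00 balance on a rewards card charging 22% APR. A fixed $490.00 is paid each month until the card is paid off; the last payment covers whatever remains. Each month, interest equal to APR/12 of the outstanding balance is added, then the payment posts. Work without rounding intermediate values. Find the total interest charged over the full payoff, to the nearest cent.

$5,400.60

Monthly rate r = 22%/12 = 1.83333% = 0.0183333.
Payoff takes n = ⌈−ln(1 − rB₀/P)/ln(1+r)⌉ = ⌈38.428⌉ = 39 payments; the last is $210.60.
Total paid = 38·$490.00 + $210.60 = $18,830.60.
Total interest = total paid − principal = $18,830.60 − $13,430.00 = $5,400.60.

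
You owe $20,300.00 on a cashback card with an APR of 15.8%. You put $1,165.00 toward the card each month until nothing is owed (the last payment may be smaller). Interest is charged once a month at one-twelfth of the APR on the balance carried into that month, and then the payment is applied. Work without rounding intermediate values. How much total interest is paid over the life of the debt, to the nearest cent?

$2,912.10

Monthly rate r = 15.8%/12 = 1.31667% = 0.0131667.
Payoff takes n = ⌈−ln(1 − rB₀/P)/ln(1+r)⌉ = ⌈19.924⌉ = 20 payments; the last is $1,077.10.
Total paid = 19·$1,165.00 + $1,077.10 = $23,212.10.
Total interest = total paid − principal = $23,212.10 − $20,300.00 = $2,912.10.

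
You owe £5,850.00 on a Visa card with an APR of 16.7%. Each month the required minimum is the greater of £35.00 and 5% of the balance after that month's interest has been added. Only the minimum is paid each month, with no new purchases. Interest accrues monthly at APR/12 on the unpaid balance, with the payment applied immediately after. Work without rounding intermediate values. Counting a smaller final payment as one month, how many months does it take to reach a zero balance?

Monthly rate r = 16.7%/12 = 1.39167% = 0.0139167.
While 5% of the post-interest balance exceeds £35.00, each month B ← (B·(1+r))·(1 − 0.05), i.e. B shrinks by the factor (1+r)·0.95 = 0.96322.
This holds for months 1–58. Entering month 59 the balance is £665.67; 5% of the post-interest balance is now below £35.00, so the flat £35.00 minimum applies from here.
From month 59 a fixed £35.00 at rate r clears £665.67 in 23 more payments. Total: 58 + 23 = 81 months.

81 months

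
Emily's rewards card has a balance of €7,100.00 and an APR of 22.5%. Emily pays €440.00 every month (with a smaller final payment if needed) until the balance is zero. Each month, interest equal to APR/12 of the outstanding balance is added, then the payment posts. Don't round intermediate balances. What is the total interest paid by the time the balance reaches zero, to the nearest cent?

Monthly rate r = 22.5%/12 = 1.875% = 0.01875.
Payoff takes n = ⌈−ln(1 − rB₀/P)/ln(1+r)⌉ = ⌈19.397⌉ = 20 payments; the last is €175.85.
Total paid = 19·€440.00 + €175.85 = €8,535.85.
Total interest = total paid − principal = €8,535.85 − €7,100.00 = €1,435.85.

€1,435.85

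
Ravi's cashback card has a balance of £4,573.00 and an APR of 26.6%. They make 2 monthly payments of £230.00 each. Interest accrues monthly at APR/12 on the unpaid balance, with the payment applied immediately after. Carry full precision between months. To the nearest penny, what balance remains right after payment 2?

Monthly rate r = 26.6%/12 = 2.21667% = 0.0221667.
Each month: B ← B·(1+r) − £230.00.
Month 1: interest £101.37; balance after payment £4,444.37.
Month 2: interest £98.52; balance after payment £4,312.88.

£4,312.88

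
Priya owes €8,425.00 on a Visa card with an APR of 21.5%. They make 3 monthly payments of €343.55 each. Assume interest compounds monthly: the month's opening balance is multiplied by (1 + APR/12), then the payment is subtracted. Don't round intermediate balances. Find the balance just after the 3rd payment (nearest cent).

Monthly rate r = 21.5%/12 = 1.79167% = 0.0179167.
Each month: B ← B·(1+r) − €343.55.
Month 1: interest €150.95; balance after payment €8,232.40.
Month 2: interest €147.50; balance after payment €8,036.35.
Month 3: interest €143.98; balance after payment €7,836.78.

€7,836.78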